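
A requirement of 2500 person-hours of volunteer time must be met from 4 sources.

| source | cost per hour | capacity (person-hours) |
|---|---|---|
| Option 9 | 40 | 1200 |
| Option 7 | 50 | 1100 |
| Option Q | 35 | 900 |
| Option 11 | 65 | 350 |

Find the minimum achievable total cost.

Fill from the cheapest source first.
Take 900 from Option Q at 35 — need 1600 more.
Take 1200 from Option 9 at 40 — need 400 more.
Option 7 at 50: take 400 of its 1100 — requirement met.
Option 11: unused.
Cost = 900×35 + 1200×40 + 400×50 = 99500.

99500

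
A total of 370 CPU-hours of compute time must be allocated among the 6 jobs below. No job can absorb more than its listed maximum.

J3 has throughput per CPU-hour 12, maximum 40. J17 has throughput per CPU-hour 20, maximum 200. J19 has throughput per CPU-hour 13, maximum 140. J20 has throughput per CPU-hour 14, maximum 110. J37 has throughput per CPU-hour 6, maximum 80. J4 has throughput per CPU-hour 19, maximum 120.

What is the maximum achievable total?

Rank by throughput per CPU-hour: J17 20 > J4 19 > J20 14 > J19 13 > J3 12 > J37 6.
Give J17 200 to hit its cap of 200 → 170 left.
J4: +120 to 120 (cap) → 50 left.
Only 50 left; J20 takes them to reach 50.
Total = 20×200 + 14×50 + 19×120 = 6980.

6980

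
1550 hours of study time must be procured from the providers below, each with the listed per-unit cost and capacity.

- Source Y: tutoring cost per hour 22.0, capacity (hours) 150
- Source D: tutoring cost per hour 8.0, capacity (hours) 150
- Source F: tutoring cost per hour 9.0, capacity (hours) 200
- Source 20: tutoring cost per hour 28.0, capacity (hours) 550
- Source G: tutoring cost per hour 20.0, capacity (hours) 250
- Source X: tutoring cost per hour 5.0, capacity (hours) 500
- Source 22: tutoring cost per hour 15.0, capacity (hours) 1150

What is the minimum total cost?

Cheapest first:
Take 500 from Source X at 5.0 — need 1050 more.
Source D at 8.0: take all 150 hours — 900 still needed.
Source F (9.0): use full 200 — 700 hours to go.
Source 22 at 15.0: take 700 of its 1150 — requirement met.
Source G, Source Y, Source 20: unused.
Cost = 500×5.0 + 150×8.0 + 200×9.0 + 700×15.0 = 16000.

16000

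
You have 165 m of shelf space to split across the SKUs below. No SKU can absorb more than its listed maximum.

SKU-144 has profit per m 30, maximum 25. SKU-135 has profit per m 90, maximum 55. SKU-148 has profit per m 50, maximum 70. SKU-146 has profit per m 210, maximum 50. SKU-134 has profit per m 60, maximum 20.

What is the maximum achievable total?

18650

Highest profit per m first: SKU-146 210 > SKU-135 90 > SKU-134 60 > SKU-148 50 > SKU-144 30.
Give SKU-146 50 to hit its cap of 50 → 115 left.
SKU-135: +55 to 55 (cap) → 60 left.
SKU-134 takes 20 to reach its cap of 20 → 40 left.
SKU-148: +40 (room for 70) → 40. Pool exhausted.
Total = 90×55 + 50×40 + 210×50 + 60×20 = 18650.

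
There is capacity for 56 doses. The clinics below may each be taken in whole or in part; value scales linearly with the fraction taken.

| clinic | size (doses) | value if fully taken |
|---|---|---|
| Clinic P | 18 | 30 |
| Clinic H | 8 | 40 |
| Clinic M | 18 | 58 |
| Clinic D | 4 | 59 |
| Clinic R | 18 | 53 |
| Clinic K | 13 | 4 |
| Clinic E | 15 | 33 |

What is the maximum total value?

227.6

Sort by value density: Clinic D 59/4≈14.8, Clinic H 40/8≈5, Clinic M 58/18≈3.22, Clinic R 53/18≈2.94, Clinic E 33/15≈2.2, Clinic P 30/18≈1.67, Clinic K 4/13≈0.308.
Clinic D: take in full, 4 doses for value 59 → 52 left.
Take all of Clinic H (8 doses, value 40) → 44 doses left.
Take all of Clinic M (18 doses, value 58) → 26 doses left.
All 18 doses of Clinic R fit (value 53) → 8 remain.
Only 8 doses remain; take 8/15 of Clinic E for value 33×8/15 = 17.6.
Total value = 227.6.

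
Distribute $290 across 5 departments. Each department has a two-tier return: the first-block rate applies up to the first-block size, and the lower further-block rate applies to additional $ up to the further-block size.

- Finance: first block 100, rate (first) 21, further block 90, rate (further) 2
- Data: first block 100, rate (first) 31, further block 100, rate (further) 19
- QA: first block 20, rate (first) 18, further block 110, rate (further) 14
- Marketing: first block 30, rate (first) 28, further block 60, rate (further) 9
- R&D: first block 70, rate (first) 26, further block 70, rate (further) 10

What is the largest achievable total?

Order all 10 blocks by rate: Data/tier1 31 > Marketing/tier1 28 > R&D/tier1 26 > Finance/tier1 21 > Data/tier2 19 > QA/tier1 18 > QA/tier2 14 > R&D/tier2 10 > Marketing/tier2 9 > Finance/tier2 2.
Data/tier1 (31): +100 ; 190 left.
Marketing/tier1 (28): +30 ; 160 left.
R&D/tier1 (26): +70 ; 90 left.
90 remain; put them into Finance tier1 at 21.
Total = 31×100 + 28×30 + 26×70 + 21×90 = 7650.

7650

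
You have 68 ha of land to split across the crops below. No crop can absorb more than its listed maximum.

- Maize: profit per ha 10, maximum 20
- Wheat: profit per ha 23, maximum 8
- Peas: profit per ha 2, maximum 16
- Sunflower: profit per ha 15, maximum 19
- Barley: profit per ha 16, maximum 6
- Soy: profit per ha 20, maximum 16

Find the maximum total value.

Order the crops by profit per ha: Wheat 23 > Soy 20 > Barley 16 > Sunflower 15 > Maize 10 > Peas 2.
Wheat: +8 to 8 (cap) — 60 left.
Give Soy 16 to hit its cap of 16 — 44 left.
Barley takes 6 to reach its cap of 6 — 38 left.
Give Sunflower 19 to hit its cap of 19 — 19 left.
Only 19 left; Maize takes them to reach 19.
Total = 10×19 + 23×8 + 15×19 + 16×6 + 20×16 = 1075.

1075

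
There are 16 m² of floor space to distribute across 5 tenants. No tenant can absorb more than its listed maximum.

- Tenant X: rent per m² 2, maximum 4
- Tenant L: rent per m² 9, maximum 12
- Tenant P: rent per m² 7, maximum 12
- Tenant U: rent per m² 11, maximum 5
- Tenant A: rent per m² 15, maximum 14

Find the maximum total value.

Order the tenants by rent per m²: Tenant A 15 > Tenant U 11 > Tenant L 9 > Tenant P 7 > Tenant X 2.
Give Tenant A 14 to hit its cap of 14 → 2 left.
Only 2 left; Tenant U takes them to reach 2.
Total = 11×2 + 15×14 = 232.

232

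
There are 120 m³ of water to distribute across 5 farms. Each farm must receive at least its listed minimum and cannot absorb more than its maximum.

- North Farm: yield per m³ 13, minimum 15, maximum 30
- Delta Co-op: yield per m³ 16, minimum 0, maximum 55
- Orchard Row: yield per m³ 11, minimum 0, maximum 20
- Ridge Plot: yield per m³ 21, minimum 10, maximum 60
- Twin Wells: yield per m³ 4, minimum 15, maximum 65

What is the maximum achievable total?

Meeting every minimum uses 15+0+0+10+15 = 40 m³, leaving 80.
Highest yield per m³ first: Ridge Plot 21 > Delta Co-op 16 > North Farm 13 > Orchard Row 11 > Twin Wells 4.
Ridge Plot takes 50 more to reach its cap of 60 ; 30 left.
Delta Co-op has room for 55 more but only 30 remain, so it gets 30.
Total = 13×15 + 16×30 + 21×60 + 4×15 = 1995.

1995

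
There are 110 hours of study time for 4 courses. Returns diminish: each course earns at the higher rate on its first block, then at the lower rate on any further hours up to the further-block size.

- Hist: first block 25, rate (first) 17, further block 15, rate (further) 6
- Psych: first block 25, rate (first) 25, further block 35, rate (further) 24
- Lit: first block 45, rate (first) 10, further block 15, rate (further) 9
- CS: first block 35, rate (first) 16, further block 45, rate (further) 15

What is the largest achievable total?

2290

Rank every tier by rate: Psych/T1 25 > Psych/T2 24 > Hist/T1 17 > CS/T1 16 > CS/T2 15 > Lit/T1 10 > Lit/T2 9 > Hist/T2 6.
Fill Psych T1 block (25 at 25) — 85 left.
Fill Psych T2 block (35 at 24) — 50 left.
Hist T1 at 17: fill all 25 — 25 left.
25 remain; put them into CS T1 at 16.
Total = 25×25 + 24×35 + 17×25 + 16×25 = 2290.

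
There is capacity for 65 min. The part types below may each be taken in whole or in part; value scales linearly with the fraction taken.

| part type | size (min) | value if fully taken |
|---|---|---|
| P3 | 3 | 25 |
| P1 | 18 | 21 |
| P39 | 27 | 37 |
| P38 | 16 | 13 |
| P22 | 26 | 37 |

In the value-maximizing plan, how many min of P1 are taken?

Sort by value density: P3 25/3≈8.33, P22 37/26≈1.42, P39 37/27≈1.37, P1 21/18≈1.17, P38 13/16≈0.812.
All 3 min of P3 fit (value 25) → 62 remain.
Take all of P22 (26 min, value 37) → 36 min left.
Take all of P39 (27 min, value 37) → 9 min left.
9 min left: a 9/18 share of P1 gives 21×9/18 = 10.5.

9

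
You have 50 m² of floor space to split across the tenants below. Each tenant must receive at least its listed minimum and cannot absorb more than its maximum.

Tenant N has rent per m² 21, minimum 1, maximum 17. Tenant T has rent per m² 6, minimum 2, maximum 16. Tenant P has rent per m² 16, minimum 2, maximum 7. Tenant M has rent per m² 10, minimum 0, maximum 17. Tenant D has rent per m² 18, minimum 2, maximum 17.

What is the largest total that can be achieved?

857

Meeting every minimum uses 1+2+2+0+2 = 7 m², leaving 43.
Rank by rent per m²: Tenant N 21 > Tenant D 18 > Tenant P 16 > Tenant M 10 > Tenant T 6.
Tenant N: +16 to 17 (cap) ; 27 left.
Give Tenant D 15 more to hit its cap of 17 ; 12 left.
Tenant P takes 5 more to reach its cap of 7 ; 7 left.
Tenant M has room for 17 more but only 7 remain, so it gets 7.
Total = 21×17 + 6×2 + 16×7 + 10×7 + 18×17 = 857.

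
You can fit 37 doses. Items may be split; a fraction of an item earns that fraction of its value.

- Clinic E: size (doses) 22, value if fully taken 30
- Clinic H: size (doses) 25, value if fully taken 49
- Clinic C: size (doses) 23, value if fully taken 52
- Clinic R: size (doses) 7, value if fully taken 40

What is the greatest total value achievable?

105.72

Best value per unit of size first: Clinic R 40/7≈5.71, Clinic C 52/23≈2.26, Clinic H 49/25≈1.96, Clinic E 30/22≈1.36.
All 7 doses of Clinic R fit (value 40) — 30 remain.
Clinic C: take in full, 23 doses for value 52 — 7 left.
7 doses left: a 7/25 share of Clinic H gives 49×7/25 = 13.72.
Total value = 105.72.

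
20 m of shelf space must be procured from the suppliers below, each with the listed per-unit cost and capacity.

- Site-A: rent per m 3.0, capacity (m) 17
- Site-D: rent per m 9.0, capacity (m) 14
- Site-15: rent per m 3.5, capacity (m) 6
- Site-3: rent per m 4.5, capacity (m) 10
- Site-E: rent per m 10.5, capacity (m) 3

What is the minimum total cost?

Cheapest first:
Site-A (3.0): use full 17 — 3 m to go.
Take 3 from Site-15 at 3.5 to finish.
Site-3, Site-D, Site-E: unused.
Cost = 17×3.0 + 3×3.5 = 61.5.

61.5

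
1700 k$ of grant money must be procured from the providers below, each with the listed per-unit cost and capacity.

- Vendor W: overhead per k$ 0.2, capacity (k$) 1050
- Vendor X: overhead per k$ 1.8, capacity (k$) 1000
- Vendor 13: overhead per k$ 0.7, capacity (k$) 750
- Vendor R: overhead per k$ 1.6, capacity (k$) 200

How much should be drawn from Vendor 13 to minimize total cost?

650

Fill from the cheapest provider first.
Vendor W at 0.2: take all 1050 k$ ; 650 still needed.
Vendor 13 (0.7): take the remaining 650 ; done.
Vendor R, Vendor X: unused.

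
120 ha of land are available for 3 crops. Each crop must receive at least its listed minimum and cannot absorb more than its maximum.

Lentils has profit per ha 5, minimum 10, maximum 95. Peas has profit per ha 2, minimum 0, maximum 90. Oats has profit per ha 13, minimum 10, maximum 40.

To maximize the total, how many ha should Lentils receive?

80

Meeting every minimum uses 10+0+10 = 20 ha, leaving 100.
Order the crops by profit per ha: Oats 13 > Lentils 5 > Peas 2.
Give Oats 30 more to hit its cap of 40 → 70 left.
Lentils has room for 85 more but only 70 remain, so it gets 80.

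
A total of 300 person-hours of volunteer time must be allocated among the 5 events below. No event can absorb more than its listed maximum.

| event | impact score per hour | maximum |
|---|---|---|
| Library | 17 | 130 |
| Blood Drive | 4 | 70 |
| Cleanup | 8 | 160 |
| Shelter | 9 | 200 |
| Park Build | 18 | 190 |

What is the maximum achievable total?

5290

Order the events by impact score per hour: Park Build 18 > Library 17 > Shelter 9 > Cleanup 8 > Blood Drive 4.
Give Park Build 190 to hit its cap of 190 → 110 left.
Library has room for 130 but only 110 remain, so it gets 110.
Total = 17×110 + 18×190 = 5290.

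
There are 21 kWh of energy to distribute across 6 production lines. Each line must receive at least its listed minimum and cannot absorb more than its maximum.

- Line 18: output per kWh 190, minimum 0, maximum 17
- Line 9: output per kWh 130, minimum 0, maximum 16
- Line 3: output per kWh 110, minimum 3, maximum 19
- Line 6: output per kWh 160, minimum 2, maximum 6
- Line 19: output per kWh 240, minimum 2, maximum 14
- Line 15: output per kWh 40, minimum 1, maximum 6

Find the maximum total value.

4240

Meeting every minimum uses 0+0+3+2+2+1 = 8 kWh, leaving 13.
Order the production lines by output per kWh: Line 19 240 > Line 18 190 > Line 6 160 > Line 9 130 > Line 3 110 > Line 15 40.
Line 19: +12 to 14 (cap) → 1 left.
Line 18 has room for 17 more but only 1 remain, so it gets 1.
Total = 190×1 + 110×3 + 160×2 + 240×14 + 40×1 = 4240.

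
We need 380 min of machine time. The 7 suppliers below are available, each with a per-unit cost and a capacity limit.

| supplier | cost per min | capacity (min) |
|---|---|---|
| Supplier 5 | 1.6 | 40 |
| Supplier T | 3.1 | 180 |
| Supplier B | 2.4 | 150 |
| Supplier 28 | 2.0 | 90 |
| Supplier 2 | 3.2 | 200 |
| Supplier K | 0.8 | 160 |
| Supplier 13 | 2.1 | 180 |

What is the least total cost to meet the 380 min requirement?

561

Use suppliers in increasing cost order.
Supplier K at 0.8: take all 160 min ; 220 still needed.
Take 40 from Supplier 5 at 1.6 ; need 180 more.
Take 90 from Supplier 28 at 2.0 ; need 90 more.
Supplier 13 (2.1): take the remaining 90 ; done.
Supplier B, Supplier T, Supplier 2: unused.
Cost = 160×0.8 + 40×1.6 + 90×2.0 + 90×2.1 = 561.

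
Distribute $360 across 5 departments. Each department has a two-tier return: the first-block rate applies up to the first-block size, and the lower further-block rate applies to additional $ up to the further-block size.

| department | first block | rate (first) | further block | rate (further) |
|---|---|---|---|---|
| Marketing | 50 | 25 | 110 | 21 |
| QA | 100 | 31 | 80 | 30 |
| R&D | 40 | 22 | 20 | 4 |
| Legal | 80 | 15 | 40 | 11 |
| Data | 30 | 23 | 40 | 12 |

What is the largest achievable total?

Treat each block as its own option and order by rate: QA/first 31 > QA/second 30 > Marketing/first 25 > Data/first 23 > R&D/first 22 > Marketing/second 21 > Legal/first 15 > Data/second 12 > Legal/second 11 > R&D/second 4.
Fill QA first block (100 at 31) — 260 left.
QA/second (30): +80 — 180 left.
Fill Marketing first block (50 at 25) — 130 left.
Data first at 23: fill all 30 — 100 left.
Fill R&D first block (40 at 22) — 60 left.
60 remain; put them into Marketing second at 21.
Total = 31×100 + 30×80 + 25×50 + 23×30 + 22×40 + 21×60 = 9580.

9580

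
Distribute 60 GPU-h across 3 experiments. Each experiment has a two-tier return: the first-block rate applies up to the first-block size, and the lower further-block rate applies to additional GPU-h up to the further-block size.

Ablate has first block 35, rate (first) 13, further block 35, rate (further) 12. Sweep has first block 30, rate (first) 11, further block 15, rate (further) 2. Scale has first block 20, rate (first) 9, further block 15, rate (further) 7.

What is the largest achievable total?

Treat each block as its own option and order by rate: Ablate/tier1 13 > Ablate/tier2 12 > Sweep/tier1 11 > Scale/tier1 9 > Scale/tier2 7 > Sweep/tier2 2.
Ablate/tier1 (13): +35 → 25 left.
25 remain; put them into Ablate tier2 at 12.
Total = 13×35 + 12×25 = 755.

755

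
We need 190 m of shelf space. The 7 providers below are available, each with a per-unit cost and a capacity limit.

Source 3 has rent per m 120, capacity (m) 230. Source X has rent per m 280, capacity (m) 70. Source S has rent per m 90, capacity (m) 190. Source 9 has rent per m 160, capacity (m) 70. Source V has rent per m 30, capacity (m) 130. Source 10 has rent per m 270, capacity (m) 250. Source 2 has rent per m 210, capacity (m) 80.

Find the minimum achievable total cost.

Fill from the cheapest provider first.
Source V at 30: take all 130 m — 60 still needed.
Source S (90): take the remaining 60 — done.
Source 3, Source 9, Source 2, Source 10, Source X: unused.
Cost = 130×30 + 60×90 = 9300.

9300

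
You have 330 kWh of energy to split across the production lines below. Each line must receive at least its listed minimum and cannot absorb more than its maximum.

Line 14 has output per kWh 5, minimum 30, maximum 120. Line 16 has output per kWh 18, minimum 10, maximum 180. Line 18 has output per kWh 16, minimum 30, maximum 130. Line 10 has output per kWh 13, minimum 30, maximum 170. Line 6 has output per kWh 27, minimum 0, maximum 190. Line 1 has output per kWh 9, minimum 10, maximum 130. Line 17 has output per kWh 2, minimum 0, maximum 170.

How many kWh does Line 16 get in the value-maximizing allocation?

40

Meeting every minimum uses 30+10+30+30+0+10+0 = 110 kWh, leaving 220.
Rank by output per kWh: Line 6 27 > Line 16 18 > Line 18 16 > Line 10 13 > Line 1 9 > Line 14 5 > Line 17 2.
Line 6: +190 to 190 (cap) ; 30 left.
Only 30 left; Line 16 takes them to reach 40.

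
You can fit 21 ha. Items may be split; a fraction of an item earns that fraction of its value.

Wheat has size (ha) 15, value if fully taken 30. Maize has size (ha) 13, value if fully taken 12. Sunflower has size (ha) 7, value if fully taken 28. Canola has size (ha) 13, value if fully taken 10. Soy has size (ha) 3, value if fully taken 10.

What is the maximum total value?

Best value per unit of size first: Sunflower 28/7≈4, Soy 10/3≈3.33, Wheat 30/15≈2, Maize 12/13≈0.923, Canola 10/13≈0.769.
Sunflower: take in full, 7 ha for value 28 — 14 left.
Soy: take in full, 3 ha for value 10 — 11 left.
11 ha left: a 11/15 share of Wheat gives 30×11/15 = 22.
Total value = 60.

60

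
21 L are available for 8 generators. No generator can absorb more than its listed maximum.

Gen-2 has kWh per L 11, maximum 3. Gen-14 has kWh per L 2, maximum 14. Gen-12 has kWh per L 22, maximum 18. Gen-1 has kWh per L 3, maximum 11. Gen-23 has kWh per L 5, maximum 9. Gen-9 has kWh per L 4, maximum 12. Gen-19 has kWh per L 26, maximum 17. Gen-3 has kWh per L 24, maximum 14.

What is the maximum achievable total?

538

Rank by kWh per L: Gen-19 26 > Gen-3 24 > Gen-12 22 > Gen-2 11 > Gen-23 5 > Gen-9 4 > Gen-1 3 > Gen-14 2.
Gen-19: +17 to 17 (cap) ; 4 left.
Only 4 left; Gen-3 takes them to reach 4.
Total = 26×17 + 24×4 = 538.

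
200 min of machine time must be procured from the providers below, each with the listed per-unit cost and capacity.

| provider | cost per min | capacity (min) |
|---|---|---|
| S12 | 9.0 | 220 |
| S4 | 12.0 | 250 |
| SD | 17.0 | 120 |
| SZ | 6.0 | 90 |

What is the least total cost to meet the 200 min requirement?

1530

Cheapest first:
Take 90 from SZ at 6.0 ; need 110 more.
S12 (9.0): take the remaining 110 ; done.
S4, SD: unused.
Cost = 90×6.0 + 110×9.0 = 1530.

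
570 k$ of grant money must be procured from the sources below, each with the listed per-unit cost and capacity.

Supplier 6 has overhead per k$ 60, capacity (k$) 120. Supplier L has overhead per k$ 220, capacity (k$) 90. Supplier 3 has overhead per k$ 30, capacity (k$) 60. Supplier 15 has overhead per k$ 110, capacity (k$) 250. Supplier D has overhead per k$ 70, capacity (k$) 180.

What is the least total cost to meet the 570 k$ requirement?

44700

Cheapest first:
Supplier 3 (30): use full 60 → 510 k$ to go.
Supplier 6 at 60: take all 120 k$ → 390 still needed.
Supplier D (70): use full 180 → 210 k$ to go.
Take 210 from Supplier 15 at 110 to finish.
Supplier L: unused.
Cost = 60×30 + 120×60 + 180×70 + 210×110 = 44700.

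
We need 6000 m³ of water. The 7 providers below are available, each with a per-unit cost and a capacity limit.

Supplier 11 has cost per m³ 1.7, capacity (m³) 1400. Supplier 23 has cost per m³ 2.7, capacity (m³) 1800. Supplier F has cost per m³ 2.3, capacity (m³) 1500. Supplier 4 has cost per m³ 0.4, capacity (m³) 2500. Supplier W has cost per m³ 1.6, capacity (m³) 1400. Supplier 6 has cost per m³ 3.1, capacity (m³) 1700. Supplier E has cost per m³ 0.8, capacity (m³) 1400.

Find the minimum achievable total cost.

5550

Use providers in increasing cost order.
Supplier 4 at 0.4: take all 2500 m³ → 3500 still needed.
Supplier E at 0.8: take all 1400 m³ → 2100 still needed.
Take 1400 from Supplier W at 1.6 → need 700 more.
Supplier 11 (1.7): take the remaining 700 → done.
Supplier F, Supplier 23, Supplier 6: unused.
Cost = 2500×0.4 + 1400×0.8 + 1400×1.6 + 700×1.7 = 5550.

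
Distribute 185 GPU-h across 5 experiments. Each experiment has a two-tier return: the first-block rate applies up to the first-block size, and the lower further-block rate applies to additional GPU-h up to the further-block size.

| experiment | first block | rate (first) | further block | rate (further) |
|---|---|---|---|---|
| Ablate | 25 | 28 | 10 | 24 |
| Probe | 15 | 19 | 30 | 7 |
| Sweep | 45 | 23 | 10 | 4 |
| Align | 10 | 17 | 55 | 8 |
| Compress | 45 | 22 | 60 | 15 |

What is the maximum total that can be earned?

3945

Treat each block as its own option and order by rate: Ablate/T1 28 > Ablate/T2 24 > Sweep/T1 23 > Compress/T1 22 > Probe/T1 19 > Align/T1 17 > Compress/T2 15 > Align/T2 8 > Probe/T2 7 > Sweep/T2 4.
Ablate/T1 (28): +25 — 160 left.
Ablate/T2 (24): +10 — 150 left.
Sweep T1 at 23: fill all 45 — 105 left.
Compress T1 at 22: fill all 45 — 60 left.
Probe/T1 (19): +15 — 45 left.
Align/T1 (17): +10 — 35 left.
Compress/T2: +35 of 60 at 15; pool empty.
Total = 28×25 + 24×10 + 23×45 + 22×45 + 19×15 + 17×10 + 15×35 = 3945.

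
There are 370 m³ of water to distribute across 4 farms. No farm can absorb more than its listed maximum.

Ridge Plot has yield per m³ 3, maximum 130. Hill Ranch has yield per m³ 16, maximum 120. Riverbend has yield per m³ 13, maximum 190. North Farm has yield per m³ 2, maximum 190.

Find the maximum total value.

Highest yield per m³ first: Hill Ranch 16 > Riverbend 13 > Ridge Plot 3 > North Farm 2.
Hill Ranch takes 120 to reach its cap of 120 ; 250 left.
Give Riverbend 190 to hit its cap of 190 ; 60 left.
Ridge Plot: +60 (room for 130) → 60. Pool exhausted.
Total = 3×60 + 16×120 + 13×190 = 4570.

4570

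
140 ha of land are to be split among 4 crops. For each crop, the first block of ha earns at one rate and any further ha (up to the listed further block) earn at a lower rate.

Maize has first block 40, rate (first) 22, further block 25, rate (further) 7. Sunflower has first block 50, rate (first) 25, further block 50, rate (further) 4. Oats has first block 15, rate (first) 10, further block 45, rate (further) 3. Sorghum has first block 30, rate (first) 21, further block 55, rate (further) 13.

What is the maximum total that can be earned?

3020

Rank every tier by rate: Sunflower/tier1 25 > Maize/tier1 22 > Sorghum/tier1 21 > Sorghum/tier2 13 > Oats/tier1 10 > Maize/tier2 7 > Sunflower/tier2 4 > Oats/tier2 3.
Sunflower/tier1 (25): +50 ; 90 left.
Maize tier1 at 22: fill all 40 ; 50 left.
Sorghum/tier1 (21): +30 ; 20 left.
Sorghum tier2 at 13: only 20 left, fill 20.
Total = 25×50 + 22×40 + 21×30 + 13×20 = 3020.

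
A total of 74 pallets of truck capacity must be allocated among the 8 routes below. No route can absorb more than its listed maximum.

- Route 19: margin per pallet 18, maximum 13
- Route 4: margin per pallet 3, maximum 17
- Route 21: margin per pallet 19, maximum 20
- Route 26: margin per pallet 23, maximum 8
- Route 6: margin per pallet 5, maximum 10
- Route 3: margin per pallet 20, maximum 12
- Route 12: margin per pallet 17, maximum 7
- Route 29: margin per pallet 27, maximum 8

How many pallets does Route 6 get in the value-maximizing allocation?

6

Rank by margin per pallet: Route 29 27 > Route 26 23 > Route 3 20 > Route 21 19 > Route 19 18 > Route 12 17 > Route 6 5 > Route 4 3.
Give Route 29 8 to hit its cap of 8 → 66 left.
Give Route 26 8 to hit its cap of 8 → 58 left.
Give Route 3 12 to hit its cap of 12 → 46 left.
Route 21: +20 to 20 (cap) → 26 left.
Give Route 19 13 to hit its cap of 13 → 13 left.
Route 12 takes 7 to reach its cap of 7 → 6 left.
Route 6: +6 (room for 10) → 6. Pool exhausted.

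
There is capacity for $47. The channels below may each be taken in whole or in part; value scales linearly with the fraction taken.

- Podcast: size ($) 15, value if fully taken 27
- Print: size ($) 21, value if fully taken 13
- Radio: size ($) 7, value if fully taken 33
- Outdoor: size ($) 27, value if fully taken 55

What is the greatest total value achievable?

Best value per unit of size first: Radio 33/7≈4.71, Outdoor 55/27≈2.04, Podcast 27/15≈1.8, Print 13/21≈0.619.
All 7 $ of Radio fit (value 33) — 40 remain.
Outdoor: take in full, 27 $ for value 55 — 13 left.
13 $ left: a 13/15 share of Podcast gives 27×13/15 = 23.4.
Total value = 111.4.

111.4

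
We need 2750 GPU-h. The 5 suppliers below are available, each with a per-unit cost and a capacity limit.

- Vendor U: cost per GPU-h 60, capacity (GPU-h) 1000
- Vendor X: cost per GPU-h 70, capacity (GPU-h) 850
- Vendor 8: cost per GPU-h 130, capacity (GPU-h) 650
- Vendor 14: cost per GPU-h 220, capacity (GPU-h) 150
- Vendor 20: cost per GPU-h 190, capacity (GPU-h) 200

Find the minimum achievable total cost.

Cheapest first:
Vendor U at 60: take all 1000 GPU-h ; 1750 still needed.
Vendor X (70): use full 850 ; 900 GPU-h to go.
Vendor 8 (130): use full 650 ; 250 GPU-h to go.
Take 200 from Vendor 20 at 190 ; need 50 more.
Take 50 from Vendor 14 at 220 to finish.
Cost = 1000×60 + 850×70 + 650×130 + 200×190 + 50×220 = 253000.

253000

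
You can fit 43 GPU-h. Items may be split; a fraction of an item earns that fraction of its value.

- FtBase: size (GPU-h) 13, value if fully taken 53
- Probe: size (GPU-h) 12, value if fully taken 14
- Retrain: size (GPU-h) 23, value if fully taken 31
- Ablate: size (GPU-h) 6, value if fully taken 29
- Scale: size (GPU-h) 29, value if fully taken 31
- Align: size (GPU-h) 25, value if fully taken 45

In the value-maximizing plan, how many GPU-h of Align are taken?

Sort by value density: Ablate 29/6≈4.83, FtBase 53/13≈4.08, Align 45/25≈1.8, Retrain 31/23≈1.35, Probe 14/12≈1.17, Scale 31/29≈1.07.
Ablate: take in full, 6 GPU-h for value 29 — 37 left.
Take all of FtBase (13 GPU-h, value 53) — 24 GPU-h left.
Fill the last 24 GPU-h with part of Align: 24/25 of it earns 43.2.

24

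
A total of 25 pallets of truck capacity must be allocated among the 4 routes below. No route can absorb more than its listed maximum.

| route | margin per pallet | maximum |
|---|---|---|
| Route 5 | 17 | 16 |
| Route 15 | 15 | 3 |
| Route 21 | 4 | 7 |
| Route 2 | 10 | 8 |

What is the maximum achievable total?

377

Order the routes by margin per pallet: Route 5 17 > Route 15 15 > Route 2 10 > Route 21 4.
Route 5: +16 to 16 (cap) → 9 left.
Route 15 takes 3 to reach its cap of 3 → 6 left.
Only 6 left; Route 2 takes them to reach 6.
Total = 17×16 + 15×3 + 10×6 = 377.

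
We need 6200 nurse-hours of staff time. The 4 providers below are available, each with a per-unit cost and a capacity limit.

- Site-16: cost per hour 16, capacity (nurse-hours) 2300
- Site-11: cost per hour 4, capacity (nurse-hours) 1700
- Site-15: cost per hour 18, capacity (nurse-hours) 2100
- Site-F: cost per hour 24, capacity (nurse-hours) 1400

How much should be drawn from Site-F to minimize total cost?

100

Fill from the cheapest provider first.
Site-11 (4): use full 1700 ; 4500 nurse-hours to go.
Site-16 (16): use full 2300 ; 2200 nurse-hours to go.
Take 2100 from Site-15 at 18 ; need 100 more.
Take 100 from Site-F at 24 to finish.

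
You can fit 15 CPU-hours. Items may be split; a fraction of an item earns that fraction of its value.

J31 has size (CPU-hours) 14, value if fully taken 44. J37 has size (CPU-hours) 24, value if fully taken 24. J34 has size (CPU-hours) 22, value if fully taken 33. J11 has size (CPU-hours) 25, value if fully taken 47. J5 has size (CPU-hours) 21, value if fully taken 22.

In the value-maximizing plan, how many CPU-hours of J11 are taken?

Sort by value density: J31 44/14≈3.14, J11 47/25≈1.88, J34 33/22≈1.5, J5 22/21≈1.05, J37 24/24≈1.
J31: take in full, 14 CPU-hours for value 44 → 1 left.
Fill the last 1 CPU-hours with part of J11: 1/25 of it earns 1.88.

1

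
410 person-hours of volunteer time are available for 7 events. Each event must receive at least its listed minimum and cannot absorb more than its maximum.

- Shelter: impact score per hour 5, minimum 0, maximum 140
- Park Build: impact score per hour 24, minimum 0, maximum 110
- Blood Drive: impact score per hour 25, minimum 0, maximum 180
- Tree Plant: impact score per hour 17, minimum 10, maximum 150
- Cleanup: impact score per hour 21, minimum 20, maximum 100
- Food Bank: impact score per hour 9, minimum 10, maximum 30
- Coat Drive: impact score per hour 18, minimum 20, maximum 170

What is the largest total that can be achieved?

9440

Meeting every minimum uses 0+0+0+10+20+10+20 = 60 person-hours, leaving 350.
Order the events by impact score per hour: Blood Drive 25 > Park Build 24 > Cleanup 21 > Coat Drive 18 > Tree Plant 17 > Food Bank 9 > Shelter 5.
Blood Drive: +180 to 180 (cap) → 170 left.
Park Build: +110 to 110 (cap) → 60 left.
Only 60 left; Cleanup takes them to reach 80.
Total = 24×110 + 25×180 + 17×10 + 21×80 + 9×10 + 18×20 = 9440.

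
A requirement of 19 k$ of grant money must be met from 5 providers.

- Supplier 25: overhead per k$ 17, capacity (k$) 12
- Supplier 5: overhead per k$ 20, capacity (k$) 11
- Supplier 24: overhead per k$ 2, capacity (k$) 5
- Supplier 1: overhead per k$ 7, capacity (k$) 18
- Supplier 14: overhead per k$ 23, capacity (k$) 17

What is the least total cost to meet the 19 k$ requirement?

Fill from the cheapest provider first.
Supplier 24 (2): use full 5 → 14 k$ to go.
Take 14 from Supplier 1 at 7 to finish.
Supplier 25, Supplier 5, Supplier 14: unused.
Cost = 5×2 + 14×7 = 108.

108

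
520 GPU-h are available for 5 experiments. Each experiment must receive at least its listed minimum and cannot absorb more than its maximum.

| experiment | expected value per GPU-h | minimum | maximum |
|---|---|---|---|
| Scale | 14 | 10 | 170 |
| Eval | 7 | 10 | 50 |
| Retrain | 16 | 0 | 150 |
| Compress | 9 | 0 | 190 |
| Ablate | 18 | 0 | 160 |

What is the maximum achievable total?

8000

Meeting every minimum uses 10+10+0+0+0 = 20 GPU-h, leaving 500.
Rank by expected value per GPU-h: Ablate 18 > Retrain 16 > Scale 14 > Compress 9 > Eval 7.
Ablate: +160 to 160 (cap) ; 340 left.
Retrain: +150 to 150 (cap) ; 190 left.
Scale takes 160 more to reach its cap of 170 ; 30 left.
Compress has room for 190 more but only 30 remain, so it gets 30.
Total = 14×170 + 7×10 + 16×150 + 9×30 + 18×160 = 8000.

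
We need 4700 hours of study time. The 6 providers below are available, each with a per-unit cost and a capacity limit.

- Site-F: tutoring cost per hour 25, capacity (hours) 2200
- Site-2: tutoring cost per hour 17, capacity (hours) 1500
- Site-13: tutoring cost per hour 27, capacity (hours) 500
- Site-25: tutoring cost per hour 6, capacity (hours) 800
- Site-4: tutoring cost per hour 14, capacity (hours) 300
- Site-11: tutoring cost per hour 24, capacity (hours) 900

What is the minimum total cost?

86100

Fill from the cheapest provider first.
Take 800 from Site-25 at 6 ; need 3900 more.
Site-4 at 14: take all 300 hours ; 3600 still needed.
Take 1500 from Site-2 at 17 ; need 2100 more.
Site-11 (24): use full 900 ; 1200 hours to go.
Take 1200 from Site-F at 25 to finish.
Site-13: unused.
Cost = 800×6 + 300×14 + 1500×17 + 900×24 + 1200×25 = 86100.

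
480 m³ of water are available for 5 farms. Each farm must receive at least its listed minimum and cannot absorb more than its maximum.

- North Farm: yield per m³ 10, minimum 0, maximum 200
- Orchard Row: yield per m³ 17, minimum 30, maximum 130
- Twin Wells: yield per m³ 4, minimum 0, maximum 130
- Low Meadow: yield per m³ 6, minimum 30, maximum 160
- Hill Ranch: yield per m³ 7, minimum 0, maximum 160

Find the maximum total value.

Meeting every minimum uses 0+30+0+30+0 = 60 m³, leaving 420.
Rank by yield per m³: Orchard Row 17 > North Farm 10 > Hill Ranch 7 > Low Meadow 6 > Twin Wells 4.
Orchard Row takes 100 more to reach its cap of 130 ; 320 left.
North Farm: +200 to 200 (cap) ; 120 left.
Hill Ranch: +120 (room for 160) → 120. Pool exhausted.
Total = 10×200 + 17×130 + 6×30 + 7×120 = 5230.

5230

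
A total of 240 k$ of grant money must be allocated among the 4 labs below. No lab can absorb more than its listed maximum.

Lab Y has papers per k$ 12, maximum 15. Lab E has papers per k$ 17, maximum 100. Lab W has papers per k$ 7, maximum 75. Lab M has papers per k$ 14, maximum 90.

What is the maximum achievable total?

Rank by papers per k$: Lab E 17 > Lab M 14 > Lab Y 12 > Lab W 7.
Lab E: +100 to 100 (cap) — 140 left.
Give Lab M 90 to hit its cap of 90 — 50 left.
Lab Y takes 15 to reach its cap of 15 — 35 left.
Only 35 left; Lab W takes them to reach 35.
Total = 12×15 + 17×100 + 7×35 + 14×90 = 3385.

3385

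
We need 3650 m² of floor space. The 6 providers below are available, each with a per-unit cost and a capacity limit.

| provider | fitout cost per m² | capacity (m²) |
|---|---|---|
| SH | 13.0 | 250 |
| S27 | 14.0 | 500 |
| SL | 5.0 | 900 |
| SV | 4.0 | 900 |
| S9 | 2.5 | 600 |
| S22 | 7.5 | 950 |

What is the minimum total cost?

Cheapest first:
S9 (2.5): use full 600 ; 3050 m² to go.
SV at 4.0: take all 900 m² ; 2150 still needed.
SL (5.0): use full 900 ; 1250 m² to go.
Take 950 from S22 at 7.5 ; need 300 more.
Take 250 from SH at 13.0 ; need 50 more.
S27 at 14.0: take 50 of its 500 ; requirement met.
Cost = 600×2.5 + 900×4.0 + 900×5.0 + 950×7.5 + 250×13.0 + 50×14.0 = 20675.

20675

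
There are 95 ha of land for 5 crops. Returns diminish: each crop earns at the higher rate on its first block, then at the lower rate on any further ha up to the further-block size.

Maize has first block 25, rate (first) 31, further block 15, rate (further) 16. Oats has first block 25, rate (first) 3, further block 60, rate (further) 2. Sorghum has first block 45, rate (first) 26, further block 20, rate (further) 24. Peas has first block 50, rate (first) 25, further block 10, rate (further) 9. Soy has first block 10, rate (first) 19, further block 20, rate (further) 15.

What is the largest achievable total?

2570

Rank every tier by rate: Maize/T1 31 > Sorghum/T1 26 > Peas/T1 25 > Sorghum/T2 24 > Soy/T1 19 > Maize/T2 16 > Soy/T2 15 > Peas/T2 9 > Oats/T1 3 > Oats/T2 2.
Maize/T1 (31): +25 ; 70 left.
Sorghum/T1 (26): +45 ; 25 left.
Peas T1 at 25: only 25 left, fill 25.
Total = 31×25 + 26×45 + 25×25 = 2570.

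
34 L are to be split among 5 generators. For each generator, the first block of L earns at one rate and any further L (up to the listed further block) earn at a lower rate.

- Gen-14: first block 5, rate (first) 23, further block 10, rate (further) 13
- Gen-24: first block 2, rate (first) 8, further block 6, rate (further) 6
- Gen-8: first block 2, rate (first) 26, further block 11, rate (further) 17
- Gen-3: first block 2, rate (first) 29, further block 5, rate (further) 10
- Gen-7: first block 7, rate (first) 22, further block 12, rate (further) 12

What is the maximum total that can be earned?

Order all 10 blocks by rate: Gen-3/T1 29 > Gen-8/T1 26 > Gen-14/T1 23 > Gen-7/T1 22 > Gen-8/T2 17 > Gen-14/T2 13 > Gen-7/T2 12 > Gen-3/T2 10 > Gen-24/T1 8 > Gen-24/T2 6.
Gen-3/T1 (29): +2 — 32 left.
Fill Gen-8 T1 block (2 at 26) — 30 left.
Gen-14/T1 (23): +5 — 25 left.
Fill Gen-7 T1 block (7 at 22) — 18 left.
Gen-8/T2 (17): +11 — 7 left.
7 remain; put them into Gen-14 T2 at 13.
Total = 29×2 + 26×2 + 23×5 + 22×7 + 17×11 + 13×7 = 657.

657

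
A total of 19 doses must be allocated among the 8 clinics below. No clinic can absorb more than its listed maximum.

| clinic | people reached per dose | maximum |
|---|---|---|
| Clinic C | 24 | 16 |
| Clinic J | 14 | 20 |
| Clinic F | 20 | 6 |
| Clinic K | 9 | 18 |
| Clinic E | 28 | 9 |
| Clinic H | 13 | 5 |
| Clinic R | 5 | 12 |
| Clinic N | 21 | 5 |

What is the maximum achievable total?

Highest people reached per dose first: Clinic E 28 > Clinic C 24 > Clinic N 21 > Clinic F 20 > Clinic J 14 > Clinic H 13 > Clinic K 9 > Clinic R 5.
Clinic E: +9 to 9 (cap) → 10 left.
Clinic C has room for 16 but only 10 remain, so it gets 10.
Total = 24×10 + 28×9 = 492.

492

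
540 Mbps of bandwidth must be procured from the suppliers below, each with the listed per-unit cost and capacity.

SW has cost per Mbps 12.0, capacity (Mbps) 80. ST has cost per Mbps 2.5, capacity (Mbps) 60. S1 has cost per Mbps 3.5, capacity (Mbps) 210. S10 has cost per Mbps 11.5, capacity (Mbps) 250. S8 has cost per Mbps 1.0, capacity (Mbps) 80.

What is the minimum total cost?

3150

Fill from the cheapest supplier first.
S8 (1.0): use full 80 → 460 Mbps to go.
ST at 2.5: take all 60 Mbps → 400 still needed.
S1 at 3.5: take all 210 Mbps → 190 still needed.
S10 at 11.5: take 190 of its 250 → requirement met.
SW: unused.
Cost = 80×1.0 + 60×2.5 + 210×3.5 + 190×11.5 = 3150.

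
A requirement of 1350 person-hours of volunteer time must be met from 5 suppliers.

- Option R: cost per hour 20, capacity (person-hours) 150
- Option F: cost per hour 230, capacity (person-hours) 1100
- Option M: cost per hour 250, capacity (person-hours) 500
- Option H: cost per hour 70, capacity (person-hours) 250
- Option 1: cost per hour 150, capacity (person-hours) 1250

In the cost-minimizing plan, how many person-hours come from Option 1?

950

Cheapest first:
Option R at 20: take all 150 person-hours → 1200 still needed.
Option H at 70: take all 250 person-hours → 950 still needed.
Take 950 from Option 1 at 150 to finish.
Option F, Option M: unused.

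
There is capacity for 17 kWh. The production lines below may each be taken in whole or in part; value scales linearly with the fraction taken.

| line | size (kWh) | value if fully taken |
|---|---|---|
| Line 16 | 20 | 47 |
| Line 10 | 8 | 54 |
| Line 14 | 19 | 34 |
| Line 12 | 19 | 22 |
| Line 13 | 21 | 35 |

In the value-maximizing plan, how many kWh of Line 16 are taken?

Best value per unit of size first: Line 10 54/8≈6.75, Line 16 47/20≈2.35, Line 14 34/19≈1.79, Line 13 35/21≈1.67, Line 12 22/19≈1.16.
Line 10: take in full, 8 kWh for value 54 — 9 left.
9 kWh left: a 9/20 share of Line 16 gives 47×9/20 = 21.15.

9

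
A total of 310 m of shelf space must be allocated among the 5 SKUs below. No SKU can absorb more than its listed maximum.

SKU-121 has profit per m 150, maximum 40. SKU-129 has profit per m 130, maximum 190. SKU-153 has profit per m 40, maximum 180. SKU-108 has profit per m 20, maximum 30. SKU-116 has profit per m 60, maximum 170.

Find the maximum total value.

35500

Order the SKUs by profit per m: SKU-121 150 > SKU-129 130 > SKU-116 60 > SKU-153 40 > SKU-108 20.
SKU-121 takes 40 to reach its cap of 40 → 270 left.
Give SKU-129 190 to hit its cap of 190 → 80 left.
Only 80 left; SKU-116 takes them to reach 80.
Total = 150×40 + 130×190 + 60×80 = 35500.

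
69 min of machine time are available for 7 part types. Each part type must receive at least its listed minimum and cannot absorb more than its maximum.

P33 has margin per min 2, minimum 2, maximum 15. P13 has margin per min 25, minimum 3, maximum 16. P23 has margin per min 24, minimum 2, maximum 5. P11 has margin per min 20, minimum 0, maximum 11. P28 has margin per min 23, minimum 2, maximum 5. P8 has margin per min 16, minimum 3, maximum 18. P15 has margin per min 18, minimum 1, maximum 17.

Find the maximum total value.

Meeting every minimum uses 2+3+2+0+2+3+1 = 13 min, leaving 56.
Rank by margin per min: P13 25 > P23 24 > P28 23 > P11 20 > P15 18 > P8 16 > P33 2.
P13: +13 to 16 (cap) → 43 left.
P23 takes 3 more to reach its cap of 5 → 40 left.
P28: +3 to 5 (cap) → 37 left.
Give P11 11 more to hit its cap of 11 → 26 left.
Give P15 16 more to hit its cap of 17 → 10 left.
Only 10 left; P8 takes them to reach 13.
Total = 2×2 + 25×16 + 24×5 + 20×11 + 23×5 + 16×13 + 18×17 = 1373.

1373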